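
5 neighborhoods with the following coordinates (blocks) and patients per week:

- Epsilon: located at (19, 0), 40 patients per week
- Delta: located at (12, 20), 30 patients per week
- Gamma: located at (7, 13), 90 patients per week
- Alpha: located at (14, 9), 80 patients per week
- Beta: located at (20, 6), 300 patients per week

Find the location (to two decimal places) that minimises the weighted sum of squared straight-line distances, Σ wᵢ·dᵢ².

The minimiser of Σwᵢ‖p−pᵢ‖² is the weighted centroid p* = (Σwᵢpᵢ)/(Σwᵢ).
Σwᵢ = 540.
Σwᵢxᵢ = 40·19 + 30·12 + 90·7 + 80·14 + 300·20 = 8870.
Σwᵢyᵢ = 40·0 + 30·20 + 90·13 + 80·9 + 300·6 = 4290.
x* = 8870/540 = 16.43, y* = 4290/540 = 7.94.

(16.43, 7.94)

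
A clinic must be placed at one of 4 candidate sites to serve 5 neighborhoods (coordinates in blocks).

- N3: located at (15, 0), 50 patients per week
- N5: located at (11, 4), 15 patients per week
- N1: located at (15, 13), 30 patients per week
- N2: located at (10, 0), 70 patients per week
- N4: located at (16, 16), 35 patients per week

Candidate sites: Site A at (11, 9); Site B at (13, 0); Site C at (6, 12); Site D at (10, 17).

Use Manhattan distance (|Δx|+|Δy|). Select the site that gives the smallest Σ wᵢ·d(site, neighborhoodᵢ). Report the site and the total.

Site B, total 1515 blocks

Total weighted distance at each candidate:
  Site A (11, 9): total = 2085
  Site B (13, 0): total = 1515
  Site C (6, 12): total = 3155
  Site D (10, 17): total = 3015
Minimum is at Site B with total 1515 blocks.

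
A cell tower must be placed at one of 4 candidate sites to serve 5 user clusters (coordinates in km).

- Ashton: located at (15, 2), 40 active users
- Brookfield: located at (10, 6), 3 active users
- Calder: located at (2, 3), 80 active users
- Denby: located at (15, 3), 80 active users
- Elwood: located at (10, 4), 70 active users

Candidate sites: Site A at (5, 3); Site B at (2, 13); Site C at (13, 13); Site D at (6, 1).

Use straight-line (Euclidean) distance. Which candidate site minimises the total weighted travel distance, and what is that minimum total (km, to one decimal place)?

Total weighted distance at each candidate:
  Site A (5, 3): total = 1816.4
  Site B (2, 13): total = 3668.1
  Site C (13, 13): total = 3139.3
  Site D (6, 1): total = 1826.8
Minimum is at Site A with total 1816.4 km.

Site A, total 1816.4 km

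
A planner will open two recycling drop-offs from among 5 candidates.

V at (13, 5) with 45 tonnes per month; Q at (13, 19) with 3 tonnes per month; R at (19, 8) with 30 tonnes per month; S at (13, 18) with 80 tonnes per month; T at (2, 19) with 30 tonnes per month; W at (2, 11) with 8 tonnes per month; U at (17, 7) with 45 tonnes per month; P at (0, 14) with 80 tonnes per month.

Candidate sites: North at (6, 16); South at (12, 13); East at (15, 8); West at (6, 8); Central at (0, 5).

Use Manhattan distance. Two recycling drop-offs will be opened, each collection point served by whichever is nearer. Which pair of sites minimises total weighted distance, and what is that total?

{North, East}, total 2152

Evaluate every pair (each demand assigned to the nearer of the two):
  {North, East}: total = 2152
  {South, East}: total = 2597
  {North, South}: total = 2683
  {East, Central}: total = 2743
  {East, West}: total = 2945
  {South, Central}: total = 3025
  {North, West}: total = 3036
  {South, West}: total = 3227
  {North, Central}: total = 3734
  {West, Central}: total = 4020
Best pair: {North, East} with total 2152.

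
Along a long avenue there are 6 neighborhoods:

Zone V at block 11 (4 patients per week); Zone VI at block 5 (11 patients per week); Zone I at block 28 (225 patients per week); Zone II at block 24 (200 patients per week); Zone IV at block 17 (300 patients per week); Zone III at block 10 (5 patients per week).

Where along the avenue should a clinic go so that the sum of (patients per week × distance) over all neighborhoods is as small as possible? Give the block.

x = 24

For a sum of weighted absolute distances on a line, the optimum is the weighted median (not the mean). Total weight W = 745; half-weight = 372.5.
Sort by position and accumulate weight:
  block 5 (Zone VI, w=11) → cum 11
  block 10 (Zone III, w=5) → cum 16
  block 11 (Zone V, w=4) → cum 20
  block 17 (Zone IV, w=300) → cum 320
  block 24 (Zone II, w=200) → cum 520  ≥ 372.5 → median here
  block 28 (Zone I, w=225) → cum 745
Optimal location: block 24.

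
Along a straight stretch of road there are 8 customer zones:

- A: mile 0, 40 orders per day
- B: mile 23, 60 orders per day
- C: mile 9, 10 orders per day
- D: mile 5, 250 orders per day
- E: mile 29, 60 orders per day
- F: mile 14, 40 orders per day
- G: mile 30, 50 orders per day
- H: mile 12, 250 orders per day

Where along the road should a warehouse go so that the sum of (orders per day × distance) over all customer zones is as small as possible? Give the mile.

For a sum of weighted absolute distances on a line, the optimum is the weighted median (not the mean). Total weight W = 760; half-weight = 380.
Sort by position and accumulate weight:
  mile 0 (A, w=40) → cum 40
  mile 5 (D, w=250) → cum 290
  mile 9 (C, w=10) → cum 300
  mile 12 (H, w=250) → cum 550  ≥ 380 → median here
  mile 14 (F, w=40) → cum 590
  mile 23 (B, w=60) → cum 650
  mile 29 (E, w=60) → cum 710
  mile 30 (G, w=50) → cum 760
Optimal location: mile 12.

x = 12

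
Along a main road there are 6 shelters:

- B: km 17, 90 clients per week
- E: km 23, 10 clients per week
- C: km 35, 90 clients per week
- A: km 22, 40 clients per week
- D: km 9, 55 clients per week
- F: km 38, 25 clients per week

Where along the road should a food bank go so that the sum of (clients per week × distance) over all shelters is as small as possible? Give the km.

For a sum of weighted absolute distances on a line, the optimum is the weighted median (not the mean). Total weight W = 310; half-weight = 155.
Sort by position and accumulate weight:
  km 9 (D, w=55) → cum 55
  km 17 (B, w=90) → cum 145
  km 22 (A, w=40) → cum 185  ≥ 155 → median here
  km 23 (E, w=10) → cum 195
  km 35 (C, w=90) → cum 285
  km 38 (F, w=25) → cum 310
Optimal location: km 22.

x = 22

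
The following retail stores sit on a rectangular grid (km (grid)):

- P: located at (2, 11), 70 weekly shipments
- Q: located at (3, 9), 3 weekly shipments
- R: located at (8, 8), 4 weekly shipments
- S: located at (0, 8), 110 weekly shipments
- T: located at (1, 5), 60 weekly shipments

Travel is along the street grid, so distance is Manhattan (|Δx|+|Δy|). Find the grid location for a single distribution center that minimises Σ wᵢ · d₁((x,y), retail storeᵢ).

(1, 8)

Manhattan distance separates: Σwᵢ(|x−xᵢ|+|y−yᵢ|) = Σwᵢ|x−xᵢ| + Σwᵢ|y−yᵢ|, so x and y are optimised independently as 1-D weighted medians.
Total weight W = 247; half = 123.5.
x-coordinate, sorted with cumulative weight:
  x=0 (S, w=110) cum 110
  x=1 (T, w=60) cum 170  ← median
  x=2 (P, w=70) cum 240
  x=3 (Q, w=3) cum 243
  x=8 (R, w=4) cum 247
⇒ x* = 1
y-coordinate, sorted with cumulative weight:
  y=5 (T, w=60) cum 60
  y=8 (R, w=4) cum 64
  y=8 (S, w=110) cum 174  ← median
  y=9 (Q, w=3) cum 177
  y=11 (P, w=70) cum 247
⇒ y* = 8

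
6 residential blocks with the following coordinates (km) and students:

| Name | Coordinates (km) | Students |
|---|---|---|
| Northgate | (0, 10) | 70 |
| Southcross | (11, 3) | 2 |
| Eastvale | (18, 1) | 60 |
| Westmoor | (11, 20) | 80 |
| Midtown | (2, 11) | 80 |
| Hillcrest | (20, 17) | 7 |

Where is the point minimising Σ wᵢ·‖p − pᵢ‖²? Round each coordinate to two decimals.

(7.63, 11.25)

The minimiser of Σwᵢ‖p−pᵢ‖² is the weighted centroid p* = (Σwᵢpᵢ)/(Σwᵢ).
Σwᵢ = 299.
Σwᵢxᵢ = 70·0 + 2·11 + 60·18 + 80·11 + 80·2 + 7·20 = 2282.
Σwᵢyᵢ = 70·10 + 2·3 + 60·1 + 80·20 + 80·11 + 7·17 = 3365.
x* = 2282/299 = 7.63, y* = 3365/299 = 11.25.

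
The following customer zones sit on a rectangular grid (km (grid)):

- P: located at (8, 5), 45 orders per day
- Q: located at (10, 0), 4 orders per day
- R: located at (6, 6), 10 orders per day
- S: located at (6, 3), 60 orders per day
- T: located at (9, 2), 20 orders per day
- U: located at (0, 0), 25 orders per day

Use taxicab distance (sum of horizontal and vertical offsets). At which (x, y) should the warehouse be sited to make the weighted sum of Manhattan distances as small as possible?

(6, 3)

Manhattan distance separates: Σwᵢ(|x−xᵢ|+|y−yᵢ|) = Σwᵢ|x−xᵢ| + Σwᵢ|y−yᵢ|, so x and y are optimised independently as 1-D weighted medians.
Total weight W = 164; half = 82.
x-coordinate, sorted with cumulative weight:
  x=0 (U, w=25) cum 25
  x=6 (R, w=10) cum 35
  x=6 (S, w=60) cum 95  ← median
  x=8 (P, w=45) cum 140
  x=9 (T, w=20) cum 160
  x=10 (Q, w=4) cum 164
⇒ x* = 6
y-coordinate, sorted with cumulative weight:
  y=0 (Q, w=4) cum 4
  y=0 (U, w=25) cum 29
  y=2 (T, w=20) cum 49
  y=3 (S, w=60) cum 109  ← median
  y=5 (P, w=45) cum 154
  y=6 (R, w=10) cum 164
⇒ y* = 3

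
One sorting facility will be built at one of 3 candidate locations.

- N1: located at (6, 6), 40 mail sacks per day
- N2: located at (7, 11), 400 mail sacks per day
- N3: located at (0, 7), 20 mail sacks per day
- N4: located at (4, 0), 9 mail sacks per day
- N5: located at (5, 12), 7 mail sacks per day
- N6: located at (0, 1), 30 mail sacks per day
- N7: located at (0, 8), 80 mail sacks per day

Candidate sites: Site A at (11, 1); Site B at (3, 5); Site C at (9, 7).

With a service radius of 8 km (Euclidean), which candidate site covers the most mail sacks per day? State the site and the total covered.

Coverage radius r = 8 km; a point is covered iff (Δx)²+(Δy)² ≤ 8² = 64.
  Site A (11, 1): covers {N1, N4} → 49
  Site B (3, 5): covers {N1, N2, N3, N4, N5, N6, N7} → 586
  Site C (9, 7): covers {N1, N2, N5} → 447
Maximum coverage at Site B: 586 mail sacks per day.

Site B, covering 586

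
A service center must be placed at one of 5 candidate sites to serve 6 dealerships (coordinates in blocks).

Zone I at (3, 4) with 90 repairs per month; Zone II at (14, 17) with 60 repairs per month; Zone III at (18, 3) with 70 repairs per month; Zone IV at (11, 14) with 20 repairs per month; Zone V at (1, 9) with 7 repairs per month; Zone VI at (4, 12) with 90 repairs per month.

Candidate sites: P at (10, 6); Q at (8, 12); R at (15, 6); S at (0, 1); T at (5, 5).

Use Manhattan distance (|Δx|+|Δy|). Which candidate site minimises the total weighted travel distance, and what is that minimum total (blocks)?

T, total 3656 blocks

Total weighted distance at each candidate:
  P (10, 6): total = 3824
  Q (8, 12): total = 3690
  R (15, 6): total = 4289
  S (0, 1): total = 5633
  T (5, 5): total = 3656
Minimum is at T with total 3656 blocks.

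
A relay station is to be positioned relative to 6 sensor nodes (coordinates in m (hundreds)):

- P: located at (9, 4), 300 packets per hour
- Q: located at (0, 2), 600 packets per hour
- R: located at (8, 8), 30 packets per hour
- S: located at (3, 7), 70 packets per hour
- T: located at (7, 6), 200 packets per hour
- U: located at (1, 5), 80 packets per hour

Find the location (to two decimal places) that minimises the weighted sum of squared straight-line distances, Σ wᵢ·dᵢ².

The minimiser of Σwᵢ‖p−pᵢ‖² is the weighted centroid p* = (Σwᵢpᵢ)/(Σwᵢ).
Σwᵢ = 1280.
Σwᵢxᵢ = 300·9 + 600·0 + 30·8 + 70·3 + 200·7 + 80·1 = 4630.
Σwᵢyᵢ = 300·4 + 600·2 + 30·8 + 70·7 + 200·6 + 80·5 = 4730.
x* = 4630/1280 = 3.62, y* = 4730/1280 = 3.70.

(3.62, 3.70)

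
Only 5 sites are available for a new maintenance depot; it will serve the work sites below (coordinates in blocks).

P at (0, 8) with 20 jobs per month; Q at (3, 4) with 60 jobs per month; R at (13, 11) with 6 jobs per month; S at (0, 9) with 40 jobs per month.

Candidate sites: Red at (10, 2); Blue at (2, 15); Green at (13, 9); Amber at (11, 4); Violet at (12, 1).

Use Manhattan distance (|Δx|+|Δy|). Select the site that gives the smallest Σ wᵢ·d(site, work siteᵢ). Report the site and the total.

Blue, total 1310 blocks

Total weighted distance at each candidate:
  Red (10, 2): total = 1612
  Blue (2, 15): total = 1310
  Green (13, 9): total = 1712
  Amber (11, 4): total = 1474
  Violet (12, 1): total = 1966
Minimum is at Blue with total 1310 blocks.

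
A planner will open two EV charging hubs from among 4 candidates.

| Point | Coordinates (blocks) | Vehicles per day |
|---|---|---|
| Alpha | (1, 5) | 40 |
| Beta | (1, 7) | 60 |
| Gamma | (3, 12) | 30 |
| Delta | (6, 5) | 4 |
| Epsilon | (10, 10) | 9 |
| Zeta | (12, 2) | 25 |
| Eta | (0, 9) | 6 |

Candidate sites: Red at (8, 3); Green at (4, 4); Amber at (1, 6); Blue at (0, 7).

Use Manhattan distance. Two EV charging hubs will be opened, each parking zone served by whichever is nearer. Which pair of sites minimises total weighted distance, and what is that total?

Evaluate every pair (each demand assigned to the nearer of the two):
  {Red, Amber}: total = 586
  {Red, Blue}: total = 654
  {Green, Amber}: total = 734
  {Green, Blue}: total = 802
  {Amber, Blue}: total = 868
  {Red, Green}: total = 1062
Best pair: {Red, Amber} with total 586.

{Red, Amber}, total 586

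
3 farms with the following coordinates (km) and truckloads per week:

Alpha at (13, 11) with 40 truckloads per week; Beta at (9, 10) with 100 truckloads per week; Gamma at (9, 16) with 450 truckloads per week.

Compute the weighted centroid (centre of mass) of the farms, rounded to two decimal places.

The minimiser of Σwᵢ‖p−pᵢ‖² is the weighted centroid p* = (Σwᵢpᵢ)/(Σwᵢ).
Σwᵢ = 590.
Σwᵢxᵢ = 40·13 + 100·9 + 450·9 = 5470.
Σwᵢyᵢ = 40·11 + 100·10 + 450·16 = 8640.
x* = 5470/590 = 9.27, y* = 8640/590 = 14.64.

(9.27, 14.64)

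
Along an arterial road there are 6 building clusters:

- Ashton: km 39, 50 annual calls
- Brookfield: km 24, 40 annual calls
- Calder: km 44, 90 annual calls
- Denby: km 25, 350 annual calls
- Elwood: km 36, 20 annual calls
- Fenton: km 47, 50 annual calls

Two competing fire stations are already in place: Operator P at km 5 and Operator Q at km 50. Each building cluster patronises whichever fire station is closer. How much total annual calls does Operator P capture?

The indifferent point is the midpoint (5+50)/2 = 27.5; building clusters left of it (closer to Operator P at 5) go to Operator P, those right go to Operator Q.
  Brookfield at 24 (w=40) → Operator P
  Denby at 25 (w=350) → Operator P
  Elwood at 36 (w=20) → Operator Q
  Ashton at 39 (w=50) → Operator Q
  Calder at 44 (w=90) → Operator Q
  Fenton at 47 (w=50) → Operator Q
Operator P captures 390; Operator Q captures 210.

390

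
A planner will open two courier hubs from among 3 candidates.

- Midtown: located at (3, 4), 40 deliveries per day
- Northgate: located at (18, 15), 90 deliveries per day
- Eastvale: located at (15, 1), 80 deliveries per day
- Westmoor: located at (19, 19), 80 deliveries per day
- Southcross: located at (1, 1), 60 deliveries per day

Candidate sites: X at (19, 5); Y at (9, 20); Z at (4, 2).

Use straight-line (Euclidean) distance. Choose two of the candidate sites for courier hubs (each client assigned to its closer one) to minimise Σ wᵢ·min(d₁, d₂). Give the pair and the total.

{X, Z}, total 2756.2

Evaluate every pair (each demand assigned to the nearer of the two):
  {X, Z}: total = 2756.2
  {Y, Z}: total = 2893.4
  {X, Y}: total = 3908.6
Best pair: {X, Z} with total 2756.2.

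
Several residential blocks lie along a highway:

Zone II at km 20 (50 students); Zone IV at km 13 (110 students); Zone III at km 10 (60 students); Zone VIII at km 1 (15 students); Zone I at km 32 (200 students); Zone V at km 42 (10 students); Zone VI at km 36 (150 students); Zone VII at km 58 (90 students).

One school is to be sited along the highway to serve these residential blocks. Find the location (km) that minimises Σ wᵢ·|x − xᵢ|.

For a sum of weighted absolute distances on a line, the optimum is the weighted median (not the mean). Total weight W = 685; half-weight = 342.5.
Sort by position and accumulate weight:
  km 1 (Zone VIII, w=15) → cum 15
  km 10 (Zone III, w=60) → cum 75
  km 13 (Zone IV, w=110) → cum 185
  km 20 (Zone II, w=50) → cum 235
  km 32 (Zone I, w=200) → cum 435  ≥ 342.5 → median here
  km 36 (Zone VI, w=150) → cum 585
  km 42 (Zone V, w=10) → cum 595
  km 58 (Zone VII, w=90) → cum 685
Optimal location: km 32.

x = 32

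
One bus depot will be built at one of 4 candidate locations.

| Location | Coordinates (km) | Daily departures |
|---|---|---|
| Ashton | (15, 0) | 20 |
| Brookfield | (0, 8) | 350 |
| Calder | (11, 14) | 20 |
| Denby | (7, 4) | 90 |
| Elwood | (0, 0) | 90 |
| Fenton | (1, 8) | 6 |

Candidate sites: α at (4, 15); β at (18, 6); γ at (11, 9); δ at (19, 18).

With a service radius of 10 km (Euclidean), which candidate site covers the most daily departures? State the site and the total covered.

α, covering 376

Coverage radius r = 10 km; a point is covered iff (Δx)²+(Δy)² ≤ 10² = 100.
  α (4, 15): covers {Brookfield, Calder, Fenton} → 376
  β (18, 6): covers {Ashton} → 20
  γ (11, 9): covers {Ashton, Calder, Denby} → 130
  δ (19, 18): covers {Calder} → 20
Maximum coverage at α: 376 daily departures.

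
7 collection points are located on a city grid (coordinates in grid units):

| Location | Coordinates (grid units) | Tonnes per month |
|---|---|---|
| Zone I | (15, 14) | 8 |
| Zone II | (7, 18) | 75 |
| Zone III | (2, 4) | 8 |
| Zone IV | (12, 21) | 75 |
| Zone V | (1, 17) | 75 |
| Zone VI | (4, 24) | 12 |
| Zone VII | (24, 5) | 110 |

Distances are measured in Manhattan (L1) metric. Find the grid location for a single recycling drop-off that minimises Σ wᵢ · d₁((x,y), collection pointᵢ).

Manhattan distance separates: Σwᵢ(|x−xᵢ|+|y−yᵢ|) = Σwᵢ|x−xᵢ| + Σwᵢ|y−yᵢ|, so x and y are optimised independently as 1-D weighted medians.
Total weight W = 363; half = 181.5.
x-coordinate, sorted with cumulative weight:
  x=1 (Zone V, w=75) cum 75
  x=2 (Zone III, w=8) cum 83
  x=4 (Zone VI, w=12) cum 95
  x=7 (Zone II, w=75) cum 170
  x=12 (Zone IV, w=75) cum 245  ← median
  x=15 (Zone I, w=8) cum 253
  x=24 (Zone VII, w=110) cum 363
⇒ x* = 12
y-coordinate, sorted with cumulative weight:
  y=4 (Zone III, w=8) cum 8
  y=5 (Zone VII, w=110) cum 118
  y=14 (Zone I, w=8) cum 126
  y=17 (Zone V, w=75) cum 201  ← median
  y=18 (Zone II, w=75) cum 276
  y=21 (Zone IV, w=75) cum 351
  y=24 (Zone VI, w=12) cum 363
⇒ y* = 17

(12, 17)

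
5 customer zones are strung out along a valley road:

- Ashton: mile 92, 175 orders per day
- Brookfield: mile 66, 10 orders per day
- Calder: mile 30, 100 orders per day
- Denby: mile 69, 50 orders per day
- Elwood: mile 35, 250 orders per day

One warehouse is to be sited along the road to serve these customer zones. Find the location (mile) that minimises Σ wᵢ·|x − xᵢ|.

For a sum of weighted absolute distances on a line, the optimum is the weighted median (not the mean). Total weight W = 585; half-weight = 292.5.
Sort by position and accumulate weight:
  mile 30 (Calder, w=100) → cum 100
  mile 35 (Elwood, w=250) → cum 350  ≥ 292.5 → median here
  mile 66 (Brookfield, w=10) → cum 360
  mile 69 (Denby, w=50) → cum 410
  mile 92 (Ashton, w=175) → cum 585
Optimal location: mile 35.

x = 35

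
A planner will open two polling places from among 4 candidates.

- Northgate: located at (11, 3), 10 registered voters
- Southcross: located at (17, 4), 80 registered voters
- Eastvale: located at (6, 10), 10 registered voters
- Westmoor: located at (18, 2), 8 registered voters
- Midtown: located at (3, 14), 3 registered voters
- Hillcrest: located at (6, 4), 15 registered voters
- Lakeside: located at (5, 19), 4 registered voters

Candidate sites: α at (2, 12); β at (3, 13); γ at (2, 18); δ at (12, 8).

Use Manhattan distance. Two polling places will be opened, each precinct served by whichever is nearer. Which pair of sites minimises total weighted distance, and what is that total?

{β, δ}, total 1121

Evaluate every pair (each demand assigned to the nearer of the two):
  {β, δ}: total = 1121
  {α, δ}: total = 1135
  {γ, δ}: total = 1137
  {β, γ}: total = 2487
  {α, γ}: total = 2493
  {α, β}: total = 2503
Best pair: {β, δ} with total 1121.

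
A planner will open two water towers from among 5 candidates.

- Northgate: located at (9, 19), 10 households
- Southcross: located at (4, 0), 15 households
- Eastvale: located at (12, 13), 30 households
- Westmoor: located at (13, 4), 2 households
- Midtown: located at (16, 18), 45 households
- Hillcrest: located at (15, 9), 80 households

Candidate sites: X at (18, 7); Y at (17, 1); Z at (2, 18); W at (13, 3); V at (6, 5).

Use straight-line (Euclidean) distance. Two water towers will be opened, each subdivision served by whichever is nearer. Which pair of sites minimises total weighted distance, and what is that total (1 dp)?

{X, V}, total 1281.7

Evaluate every pair (each demand assigned to the nearer of the two):
  {X, V}: total = 1281.7
  {X, W}: total = 1340.4
  {X, Z}: total = 1363.3
  {X, Y}: total = 1401.7
  {Z, W}: total = 1652.5
  {W, V}: total = 1720.3
  {Y, W}: total = 1805.1
  {Z, V}: total = 1883.5
  {Y, Z}: total = 1901.4
  {Y, V}: total = 1931.7
Best pair: {X, V} with total 1281.7.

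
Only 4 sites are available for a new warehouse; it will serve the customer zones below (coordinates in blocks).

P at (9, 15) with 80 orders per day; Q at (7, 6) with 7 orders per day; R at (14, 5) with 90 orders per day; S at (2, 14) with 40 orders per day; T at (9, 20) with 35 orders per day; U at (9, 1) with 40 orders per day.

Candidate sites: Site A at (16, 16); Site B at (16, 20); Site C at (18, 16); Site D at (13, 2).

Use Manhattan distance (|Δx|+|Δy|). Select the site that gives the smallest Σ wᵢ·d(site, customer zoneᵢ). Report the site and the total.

Site D, total 3680 blocks

Total weighted distance at each candidate:
  Site A (16, 16): total = 3848
  Site B (16, 20): total = 4736
  Site C (18, 16): total = 4432
  Site D (13, 2): total = 3680
Minimum is at Site D with total 3680 blocks.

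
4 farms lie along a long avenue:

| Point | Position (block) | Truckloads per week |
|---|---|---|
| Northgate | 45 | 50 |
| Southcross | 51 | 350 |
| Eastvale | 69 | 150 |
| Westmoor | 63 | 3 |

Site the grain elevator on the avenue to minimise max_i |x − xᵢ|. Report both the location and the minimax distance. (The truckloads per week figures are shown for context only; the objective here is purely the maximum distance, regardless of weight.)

location 57, max distance 12

The 1-center on a line is the midpoint of the two extreme points: leftmost at 45, rightmost at 69.
Optimal location = (45 + 69)/2 = 57; maximum distance = (69 − 45)/2 = 12.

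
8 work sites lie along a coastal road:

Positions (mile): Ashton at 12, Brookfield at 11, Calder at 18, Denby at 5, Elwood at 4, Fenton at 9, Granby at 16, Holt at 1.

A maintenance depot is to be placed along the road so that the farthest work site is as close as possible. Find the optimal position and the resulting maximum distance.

The 1-center on a line is the midpoint of the two extreme points: leftmost at 1, rightmost at 18.
Optimal location = (1 + 18)/2 = 9.5; maximum distance = (18 − 1)/2 = 8.5.

location 9.5, max distance 8.5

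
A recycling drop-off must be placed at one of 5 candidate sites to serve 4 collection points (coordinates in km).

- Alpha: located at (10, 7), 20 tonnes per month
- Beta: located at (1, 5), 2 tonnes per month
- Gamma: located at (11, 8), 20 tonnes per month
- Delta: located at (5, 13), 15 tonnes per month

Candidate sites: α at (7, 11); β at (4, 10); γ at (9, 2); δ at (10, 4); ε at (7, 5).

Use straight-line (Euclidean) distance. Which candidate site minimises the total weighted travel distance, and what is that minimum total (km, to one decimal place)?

α, total 259.4 km

Total weighted distance at each candidate:
  α (7, 11): total = 259.4
  β (4, 10): total = 338.9
  γ (9, 2): total = 421.1
  δ (10, 4): total = 315.0
  ε (7, 5): total = 307.8
Minimum is at α with total 259.4 km.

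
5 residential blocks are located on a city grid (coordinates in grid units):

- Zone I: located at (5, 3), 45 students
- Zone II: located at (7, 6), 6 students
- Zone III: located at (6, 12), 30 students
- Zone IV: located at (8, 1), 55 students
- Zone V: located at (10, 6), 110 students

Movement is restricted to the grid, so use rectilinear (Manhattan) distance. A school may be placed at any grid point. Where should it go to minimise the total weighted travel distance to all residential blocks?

(8, 6)

Manhattan distance separates: Σwᵢ(|x−xᵢ|+|y−yᵢ|) = Σwᵢ|x−xᵢ| + Σwᵢ|y−yᵢ|, so x and y are optimised independently as 1-D weighted medians.
Total weight W = 246; half = 123.
x-coordinate, sorted with cumulative weight:
  x=5 (Zone I, w=45) cum 45
  x=6 (Zone III, w=30) cum 75
  x=7 (Zone II, w=6) cum 81
  x=8 (Zone IV, w=55) cum 136  ← median
  x=10 (Zone V, w=110) cum 246
⇒ x* = 8
y-coordinate, sorted with cumulative weight:
  y=1 (Zone IV, w=55) cum 55
  y=3 (Zone I, w=45) cum 100
  y=6 (Zone II, w=6) cum 106
  y=6 (Zone V, w=110) cum 216  ← median
  y=12 (Zone III, w=30) cum 246
⇒ y* = 6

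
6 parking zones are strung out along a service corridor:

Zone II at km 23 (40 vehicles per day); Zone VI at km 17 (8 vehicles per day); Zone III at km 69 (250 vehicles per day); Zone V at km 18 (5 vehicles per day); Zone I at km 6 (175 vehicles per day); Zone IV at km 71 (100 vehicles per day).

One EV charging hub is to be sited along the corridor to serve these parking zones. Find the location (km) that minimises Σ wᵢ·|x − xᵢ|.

x = 69

For a sum of weighted absolute distances on a line, the optimum is the weighted median (not the mean). Total weight W = 578; half-weight = 289.
Sort by position and accumulate weight:
  km 6 (Zone I, w=175) → cum 175
  km 17 (Zone VI, w=8) → cum 183
  km 18 (Zone V, w=5) → cum 188
  km 23 (Zone II, w=40) → cum 228
  km 69 (Zone III, w=250) → cum 478  ≥ 289 → median here
  km 71 (Zone IV, w=100) → cum 578
Optimal location: km 69.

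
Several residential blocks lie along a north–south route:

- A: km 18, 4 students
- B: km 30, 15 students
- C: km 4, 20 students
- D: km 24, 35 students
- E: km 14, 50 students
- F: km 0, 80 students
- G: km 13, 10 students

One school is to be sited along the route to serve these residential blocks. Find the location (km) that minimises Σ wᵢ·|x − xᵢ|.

For a sum of weighted absolute distances on a line, the optimum is the weighted median (not the mean). Total weight W = 214; half-weight = 107.
Sort by position and accumulate weight:
  km 0 (F, w=80) → cum 80
  km 4 (C, w=20) → cum 100
  km 13 (G, w=10) → cum 110  ≥ 107 → median here
  km 14 (E, w=50) → cum 160
  km 18 (A, w=4) → cum 164
  km 24 (D, w=35) → cum 199
  km 30 (B, w=15) → cum 214
Optimal location: km 13.

x = 13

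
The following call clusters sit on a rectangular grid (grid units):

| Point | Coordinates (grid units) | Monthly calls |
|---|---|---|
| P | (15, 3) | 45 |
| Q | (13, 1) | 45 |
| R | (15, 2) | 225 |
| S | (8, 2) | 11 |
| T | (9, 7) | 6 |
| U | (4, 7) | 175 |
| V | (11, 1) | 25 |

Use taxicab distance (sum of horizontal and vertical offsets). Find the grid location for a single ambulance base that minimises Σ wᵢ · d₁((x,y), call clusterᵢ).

Manhattan distance separates: Σwᵢ(|x−xᵢ|+|y−yᵢ|) = Σwᵢ|x−xᵢ| + Σwᵢ|y−yᵢ|, so x and y are optimised independently as 1-D weighted medians.
Total weight W = 532; half = 266.
x-coordinate, sorted with cumulative weight:
  x=4 (U, w=175) cum 175
  x=8 (S, w=11) cum 186
  x=9 (T, w=6) cum 192
  x=11 (V, w=25) cum 217
  x=13 (Q, w=45) cum 262
  x=15 (P, w=45) cum 307  ← median
  x=15 (R, w=225) cum 532
⇒ x* = 15
y-coordinate, sorted with cumulative weight:
  y=1 (Q, w=45) cum 45
  y=1 (V, w=25) cum 70
  y=2 (R, w=225) cum 295  ← median
  y=2 (S, w=11) cum 306
  y=3 (P, w=45) cum 351
  y=7 (T, w=6) cum 357
  y=7 (U, w=175) cum 532
⇒ y* = 2

(15, 2)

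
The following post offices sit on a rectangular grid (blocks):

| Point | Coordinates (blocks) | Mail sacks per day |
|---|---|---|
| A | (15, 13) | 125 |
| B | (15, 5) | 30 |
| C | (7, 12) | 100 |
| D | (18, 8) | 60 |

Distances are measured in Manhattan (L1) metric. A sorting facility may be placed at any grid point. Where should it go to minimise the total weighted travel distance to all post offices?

Manhattan distance separates: Σwᵢ(|x−xᵢ|+|y−yᵢ|) = Σwᵢ|x−xᵢ| + Σwᵢ|y−yᵢ|, so x and y are optimised independently as 1-D weighted medians.
Total weight W = 315; half = 157.5.
x-coordinate, sorted with cumulative weight:
  x=7 (C, w=100) cum 100
  x=15 (A, w=125) cum 225  ← median
  x=15 (B, w=30) cum 255
  x=18 (D, w=60) cum 315
⇒ x* = 15
y-coordinate, sorted with cumulative weight:
  y=5 (B, w=30) cum 30
  y=8 (D, w=60) cum 90
  y=12 (C, w=100) cum 190  ← median
  y=13 (A, w=125) cum 315
⇒ y* = 12

(15, 12)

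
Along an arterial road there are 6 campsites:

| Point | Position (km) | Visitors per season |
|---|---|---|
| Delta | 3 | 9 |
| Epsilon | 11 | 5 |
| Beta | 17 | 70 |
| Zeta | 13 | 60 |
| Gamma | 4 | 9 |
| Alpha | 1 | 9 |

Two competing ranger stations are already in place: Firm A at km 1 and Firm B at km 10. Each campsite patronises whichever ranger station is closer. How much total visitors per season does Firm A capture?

27

The indifferent point is the midpoint (1+10)/2 = 5.5; campsites left of it (closer to Firm A at 1) go to Firm A, those right go to Firm B.
  Alpha at 1 (w=9) → Firm A
  Delta at 3 (w=9) → Firm A
  Gamma at 4 (w=9) → Firm A
  Epsilon at 11 (w=5) → Firm B
  Zeta at 13 (w=60) → Firm B
  Beta at 17 (w=70) → Firm B
Firm A captures 27; Firm B captures 135.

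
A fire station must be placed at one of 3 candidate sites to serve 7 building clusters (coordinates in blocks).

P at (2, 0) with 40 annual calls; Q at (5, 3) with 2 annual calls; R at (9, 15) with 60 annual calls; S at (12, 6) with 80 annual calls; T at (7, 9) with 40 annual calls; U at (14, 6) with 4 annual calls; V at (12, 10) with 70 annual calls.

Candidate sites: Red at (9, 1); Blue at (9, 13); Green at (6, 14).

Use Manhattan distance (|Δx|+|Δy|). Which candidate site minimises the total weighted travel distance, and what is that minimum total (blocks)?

Total weighted distance at each candidate:
  Red (9, 1): total = 3092
  Blue (9, 13): total = 2456
  Green (6, 14): total = 3108
Minimum is at Blue with total 2456 blocks.

Blue, total 2456 blocks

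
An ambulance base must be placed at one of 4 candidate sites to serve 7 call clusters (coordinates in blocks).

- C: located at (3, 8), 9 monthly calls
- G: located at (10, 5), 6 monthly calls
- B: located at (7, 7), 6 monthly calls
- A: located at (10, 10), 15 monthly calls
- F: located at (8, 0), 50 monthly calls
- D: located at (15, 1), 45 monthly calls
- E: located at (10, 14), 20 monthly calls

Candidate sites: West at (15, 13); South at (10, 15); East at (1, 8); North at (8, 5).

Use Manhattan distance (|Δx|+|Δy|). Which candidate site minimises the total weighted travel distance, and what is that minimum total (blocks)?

North, total 1172 blocks

Total weighted distance at each candidate:
  West (15, 13): total = 2095
  South (10, 15): total = 2052
  East (1, 8): total = 2292
  North (8, 5): total = 1172
Minimum is at North with total 1172 blocks.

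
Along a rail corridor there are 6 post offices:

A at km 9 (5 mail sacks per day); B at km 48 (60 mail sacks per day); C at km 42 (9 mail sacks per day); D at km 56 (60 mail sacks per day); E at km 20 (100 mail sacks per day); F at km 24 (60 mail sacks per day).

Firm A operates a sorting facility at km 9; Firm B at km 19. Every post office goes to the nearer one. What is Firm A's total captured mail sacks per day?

5

The indifferent point is the midpoint (9+19)/2 = 14; post offices left of it (closer to Firm A at 9) go to Firm A, those right go to Firm B.
  A at 9 (w=5) → Firm A
  E at 20 (w=100) → Firm B
  F at 24 (w=60) → Firm B
  C at 42 (w=9) → Firm B
  B at 48 (w=60) → Firm B
  D at 56 (w=60) → Firm B
Firm A captures 5; Firm B captures 289.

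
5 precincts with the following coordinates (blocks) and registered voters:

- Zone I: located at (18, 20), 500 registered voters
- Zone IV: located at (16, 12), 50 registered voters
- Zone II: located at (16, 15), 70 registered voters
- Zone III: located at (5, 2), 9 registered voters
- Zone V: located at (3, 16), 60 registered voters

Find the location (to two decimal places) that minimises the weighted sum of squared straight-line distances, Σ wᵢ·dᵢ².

(16.18, 18.33)

The minimiser of Σwᵢ‖p−pᵢ‖² is the weighted centroid p* = (Σwᵢpᵢ)/(Σwᵢ).
Σwᵢ = 689.
Σwᵢxᵢ = 500·18 + 50·16 + 70·16 + 9·5 + 60·3 = 11145.
Σwᵢyᵢ = 500·20 + 50·12 + 70·15 + 9·2 + 60·16 = 12628.
x* = 11145/689 = 16.18, y* = 12628/689 = 18.33.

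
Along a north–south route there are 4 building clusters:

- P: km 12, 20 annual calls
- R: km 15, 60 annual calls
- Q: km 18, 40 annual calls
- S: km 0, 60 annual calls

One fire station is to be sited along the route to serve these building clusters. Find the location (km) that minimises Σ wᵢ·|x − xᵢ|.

For a sum of weighted absolute distances on a line, the optimum is the weighted median (not the mean). Total weight W = 180; half-weight = 90.
Sort by position and accumulate weight:
  km 0 (S, w=60) → cum 60
  km 12 (P, w=20) → cum 80
  km 15 (R, w=60) → cum 140  ≥ 90 → median here
  km 18 (Q, w=40) → cum 180
Optimal location: km 15.

x = 15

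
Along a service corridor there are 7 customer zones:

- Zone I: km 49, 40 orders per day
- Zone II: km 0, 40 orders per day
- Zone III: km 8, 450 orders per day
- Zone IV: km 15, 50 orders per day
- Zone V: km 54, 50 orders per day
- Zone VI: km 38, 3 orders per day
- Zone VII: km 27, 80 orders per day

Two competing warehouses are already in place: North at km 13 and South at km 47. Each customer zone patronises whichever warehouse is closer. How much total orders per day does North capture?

The indifferent point is the midpoint (13+47)/2 = 30; customer zones left of it (closer to North at 13) go to North, those right go to South.
  Zone II at 0 (w=40) → North
  Zone III at 8 (w=450) → North
  Zone IV at 15 (w=50) → North
  Zone VII at 27 (w=80) → North
  Zone VI at 38 (w=3) → South
  Zone I at 49 (w=40) → South
  Zone V at 54 (w=50) → South
North captures 620; South captures 93.

620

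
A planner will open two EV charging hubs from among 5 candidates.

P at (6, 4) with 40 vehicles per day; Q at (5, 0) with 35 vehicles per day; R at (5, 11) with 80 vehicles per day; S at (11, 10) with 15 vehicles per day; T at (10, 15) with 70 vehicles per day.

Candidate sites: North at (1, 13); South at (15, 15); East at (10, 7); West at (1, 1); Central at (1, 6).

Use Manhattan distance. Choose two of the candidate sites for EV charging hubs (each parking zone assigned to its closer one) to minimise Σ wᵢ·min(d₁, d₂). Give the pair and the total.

{East, West}, total 1795

Evaluate every pair (each demand assigned to the nearer of the two):
  {East, West}: total = 1795
  {North, East}: total = 1800
  {South, East}: total = 1830
  {South, Central}: total = 1835
  {North, West}: total = 1940
  {East, Central}: total = 1970
  {North, Central}: total = 2075
  {South, West}: total = 2100
  {North, South}: total = 2120
  {West, Central}: total = 2645
Best pair: {East, West} with total 1795.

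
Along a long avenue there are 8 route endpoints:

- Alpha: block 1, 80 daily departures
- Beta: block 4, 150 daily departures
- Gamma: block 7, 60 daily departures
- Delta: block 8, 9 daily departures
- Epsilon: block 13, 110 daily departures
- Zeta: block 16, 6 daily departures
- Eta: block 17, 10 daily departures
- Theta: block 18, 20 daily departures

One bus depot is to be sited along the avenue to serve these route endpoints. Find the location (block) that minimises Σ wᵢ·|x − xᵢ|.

For a sum of weighted absolute distances on a line, the optimum is the weighted median (not the mean). Total weight W = 445; half-weight = 222.5.
Sort by position and accumulate weight:
  block 1 (Alpha, w=80) → cum 80
  block 4 (Beta, w=150) → cum 230  ≥ 222.5 → median here
  block 7 (Gamma, w=60) → cum 290
  block 8 (Delta, w=9) → cum 299
  block 13 (Epsilon, w=110) → cum 409
  block 16 (Zeta, w=6) → cum 415
  block 17 (Eta, w=10) → cum 425
  block 18 (Theta, w=20) → cum 445
Optimal location: block 4.

x = 4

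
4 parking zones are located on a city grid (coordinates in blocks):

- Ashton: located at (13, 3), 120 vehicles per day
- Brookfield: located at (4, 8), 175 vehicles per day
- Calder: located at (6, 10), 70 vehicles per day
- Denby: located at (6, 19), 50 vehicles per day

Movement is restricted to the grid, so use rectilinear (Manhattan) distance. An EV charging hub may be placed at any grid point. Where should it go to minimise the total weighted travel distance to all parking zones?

Manhattan distance separates: Σwᵢ(|x−xᵢ|+|y−yᵢ|) = Σwᵢ|x−xᵢ| + Σwᵢ|y−yᵢ|, so x and y are optimised independently as 1-D weighted medians.
Total weight W = 415; half = 207.5.
x-coordinate, sorted with cumulative weight:
  x=4 (Brookfield, w=175) cum 175
  x=6 (Calder, w=70) cum 245  ← median
  x=6 (Denby, w=50) cum 295
  x=13 (Ashton, w=120) cum 415
⇒ x* = 6
y-coordinate, sorted with cumulative weight:
  y=3 (Ashton, w=120) cum 120
  y=8 (Brookfield, w=175) cum 295  ← median
  y=10 (Calder, w=70) cum 365
  y=19 (Denby, w=50) cum 415
⇒ y* = 8

(6, 8)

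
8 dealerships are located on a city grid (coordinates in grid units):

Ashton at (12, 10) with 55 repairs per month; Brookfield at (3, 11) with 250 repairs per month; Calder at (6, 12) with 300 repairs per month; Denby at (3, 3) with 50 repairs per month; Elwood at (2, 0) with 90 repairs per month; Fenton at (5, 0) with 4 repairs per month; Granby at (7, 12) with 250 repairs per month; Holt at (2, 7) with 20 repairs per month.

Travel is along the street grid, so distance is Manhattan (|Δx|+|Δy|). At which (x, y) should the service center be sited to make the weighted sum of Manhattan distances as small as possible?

(6, 12)

Manhattan distance separates: Σwᵢ(|x−xᵢ|+|y−yᵢ|) = Σwᵢ|x−xᵢ| + Σwᵢ|y−yᵢ|, so x and y are optimised independently as 1-D weighted medians.
Total weight W = 1019; half = 509.5.
x-coordinate, sorted with cumulative weight:
  x=2 (Elwood, w=90) cum 90
  x=2 (Holt, w=20) cum 110
  x=3 (Brookfield, w=250) cum 360
  x=3 (Denby, w=50) cum 410
  x=5 (Fenton, w=4) cum 414
  x=6 (Calder, w=300) cum 714  ← median
  x=7 (Granby, w=250) cum 964
  x=12 (Ashton, w=55) cum 1019
⇒ x* = 6
y-coordinate, sorted with cumulative weight:
  y=0 (Elwood, w=90) cum 90
  y=0 (Fenton, w=4) cum 94
  y=3 (Denby, w=50) cum 144
  y=7 (Holt, w=20) cum 164
  y=10 (Ashton, w=55) cum 219
  y=11 (Brookfield, w=250) cum 469
  y=12 (Calder, w=300) cum 769  ← median
  y=12 (Granby, w=250) cum 1019
⇒ y* = 12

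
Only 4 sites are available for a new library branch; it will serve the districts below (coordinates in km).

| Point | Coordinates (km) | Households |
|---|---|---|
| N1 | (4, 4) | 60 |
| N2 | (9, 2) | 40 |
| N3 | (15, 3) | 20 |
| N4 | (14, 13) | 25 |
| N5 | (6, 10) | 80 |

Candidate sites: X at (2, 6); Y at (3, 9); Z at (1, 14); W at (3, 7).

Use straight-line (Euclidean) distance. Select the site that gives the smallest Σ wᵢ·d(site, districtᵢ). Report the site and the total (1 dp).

Total weighted distance at each candidate:
  X (2, 6): total = 1558.9
  Y (3, 9): total = 1488.7
  Z (1, 14): total = 2397.6
  W (3, 7): total = 1407.8
Minimum is at W with total 1407.8 km.

W, total 1407.8 km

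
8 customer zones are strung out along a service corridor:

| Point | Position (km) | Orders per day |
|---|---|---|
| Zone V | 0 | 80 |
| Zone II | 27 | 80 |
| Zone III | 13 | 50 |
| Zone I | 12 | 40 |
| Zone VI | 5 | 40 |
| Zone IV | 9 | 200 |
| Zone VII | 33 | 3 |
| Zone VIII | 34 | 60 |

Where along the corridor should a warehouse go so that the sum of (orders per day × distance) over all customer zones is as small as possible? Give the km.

x = 9

For a sum of weighted absolute distances on a line, the optimum is the weighted median (not the mean). Total weight W = 553; half-weight = 276.5.
Sort by position and accumulate weight:
  km 0 (Zone V, w=80) → cum 80
  km 5 (Zone VI, w=40) → cum 120
  km 9 (Zone IV, w=200) → cum 320  ≥ 276.5 → median here
  km 12 (Zone I, w=40) → cum 360
  km 13 (Zone III, w=50) → cum 410
  km 27 (Zone II, w=80) → cum 490
  km 33 (Zone VII, w=3) → cum 493
  km 34 (Zone VIII, w=60) → cum 553
Optimal location: km 9.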